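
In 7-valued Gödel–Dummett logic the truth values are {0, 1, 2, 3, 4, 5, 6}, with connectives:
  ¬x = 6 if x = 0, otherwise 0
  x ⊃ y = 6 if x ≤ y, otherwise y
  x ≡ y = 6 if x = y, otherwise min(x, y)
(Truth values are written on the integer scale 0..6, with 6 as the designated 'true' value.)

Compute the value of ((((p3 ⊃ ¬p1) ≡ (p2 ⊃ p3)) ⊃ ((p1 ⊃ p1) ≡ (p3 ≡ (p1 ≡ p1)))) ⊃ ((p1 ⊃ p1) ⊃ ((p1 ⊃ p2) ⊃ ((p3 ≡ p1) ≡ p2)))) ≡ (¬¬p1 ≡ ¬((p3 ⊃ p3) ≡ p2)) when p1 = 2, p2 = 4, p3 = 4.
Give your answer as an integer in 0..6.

¬p1 = ¬2 = 0
p3 ⊃ ¬p1 = 4 ⊃ 0 = 0
p2 ⊃ p3 = 4 ⊃ 4 = 6
(p3 ⊃ ¬p1) ≡ (p2 ⊃ p3) = 0 ≡ 6 = 0
p1 ⊃ p1 = 2 ⊃ 2 = 6
p1 ≡ p1 = 2 ≡ 2 = 6
p3 ≡ (p1 ≡ p1) = 4 ≡ 6 = 4
(p1 ⊃ p1) ≡ (p3 ≡ (p1 ≡ p1)) = 6 ≡ 4 = 4
((p3 ⊃ ¬p1) ≡ (p2 ⊃ p3)) ⊃ ((p1 ⊃ p1) ≡ (p3 ≡ (p1 ≡ p1))) = 0 ⊃ 4 = 6
p1 ⊃ p1 = 2 ⊃ 2 = 6
p1 ⊃ p2 = 2 ⊃ 4 = 6
p3 ≡ p1 = 4 ≡ 2 = 2
(p3 ≡ p1) ≡ p2 = 2 ≡ 4 = 2
(p1 ⊃ p2) ⊃ ((p3 ≡ p1) ≡ p2) = 6 ⊃ 2 = 2
(p1 ⊃ p1) ⊃ ((p1 ⊃ p2) ⊃ ((p3 ≡ p1) ≡ p2)) = 6 ⊃ 2 = 2
(((p3 ⊃ ¬p1) ≡ (p2 ⊃ p3)) ⊃ ((p1 ⊃ p1) ≡ (p3 ≡ (p1 ≡ p1)))) ⊃ ((p1 ⊃ p1) ⊃ ((p1 ⊃ p2) ⊃ ((p3 ≡ p1) ≡ p2))) = 6 ⊃ 2 = 2
¬p1 = ¬2 = 0
¬¬p1 = ¬0 = 6
p3 ⊃ p3 = 4 ⊃ 4 = 6
(p3 ⊃ p3) ≡ p2 = 6 ≡ 4 = 4
¬((p3 ⊃ p3) ≡ p2) = ¬4 = 0
¬¬p1 ≡ ¬((p3 ⊃ p3) ≡ p2) = 6 ≡ 0 = 0
((((p3 ⊃ ¬p1) ≡ (p2 ⊃ p3)) ⊃ ((p1 ⊃ p1) ≡ (p3 ≡ (p1 ≡ p1)))) ⊃ ((p1 ⊃ p1) ⊃ ((p1 ⊃ p2) ⊃ ((p3 ≡ p1) ≡ p2)))) ≡ (¬¬p1 ≡ ¬((p3 ⊃ p3) ≡ p2)) = 2 ≡ 0 = 0

0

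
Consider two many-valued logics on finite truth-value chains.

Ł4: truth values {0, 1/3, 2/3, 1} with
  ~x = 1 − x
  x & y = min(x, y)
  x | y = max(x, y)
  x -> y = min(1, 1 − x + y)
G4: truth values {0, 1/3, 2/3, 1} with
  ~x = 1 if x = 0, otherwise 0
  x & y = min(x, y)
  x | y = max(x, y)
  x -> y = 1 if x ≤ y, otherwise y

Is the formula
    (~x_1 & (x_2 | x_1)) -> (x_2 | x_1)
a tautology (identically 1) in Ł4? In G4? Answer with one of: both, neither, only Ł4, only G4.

In Ł4: every assignment gives 1 — tautology.
In G4: every assignment gives 1 — tautology.

both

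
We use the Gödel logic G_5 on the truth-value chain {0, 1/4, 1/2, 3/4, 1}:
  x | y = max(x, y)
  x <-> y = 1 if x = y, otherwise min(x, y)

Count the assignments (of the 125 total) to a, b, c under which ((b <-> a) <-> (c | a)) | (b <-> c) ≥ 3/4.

value 1: 53 assignments (counts)
value 3/4: 16 assignments (counts)
value 1/2: 20 assignments
value 1/4: 20 assignments
value 0: 16 assignments
So 69 of the 125 assignments meet the threshold.

69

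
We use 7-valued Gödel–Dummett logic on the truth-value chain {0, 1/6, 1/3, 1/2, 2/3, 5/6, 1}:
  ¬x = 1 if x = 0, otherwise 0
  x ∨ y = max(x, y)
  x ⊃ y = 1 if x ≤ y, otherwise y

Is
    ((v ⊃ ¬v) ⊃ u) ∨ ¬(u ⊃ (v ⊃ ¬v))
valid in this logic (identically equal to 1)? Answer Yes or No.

No

Counterexample: take u = 0, v = 0.
¬v = ¬0 = 1
v ⊃ ¬v = 0 ⊃ 1 = 1
(v ⊃ ¬v) ⊃ u = 1 ⊃ 0 = 0
u ⊃ (v ⊃ ¬v) = 0 ⊃ 1 = 1
¬(u ⊃ (v ⊃ ¬v)) = ¬1 = 0
((v ⊃ ¬v) ⊃ u) ∨ ¬(u ⊃ (v ⊃ ¬v)) = 0 ∨ 0 = 0
This gives 0 ≠ 1.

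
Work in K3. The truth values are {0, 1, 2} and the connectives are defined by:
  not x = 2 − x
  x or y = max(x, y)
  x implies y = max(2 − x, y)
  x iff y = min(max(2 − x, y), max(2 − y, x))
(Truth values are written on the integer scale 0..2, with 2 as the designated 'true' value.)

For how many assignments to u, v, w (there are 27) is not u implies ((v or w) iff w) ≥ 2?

17

value 2: 17 assignments (counts)
value 1: 9 assignments
value 0: 1 assignment
So 17 of the 27 assignments meet the threshold.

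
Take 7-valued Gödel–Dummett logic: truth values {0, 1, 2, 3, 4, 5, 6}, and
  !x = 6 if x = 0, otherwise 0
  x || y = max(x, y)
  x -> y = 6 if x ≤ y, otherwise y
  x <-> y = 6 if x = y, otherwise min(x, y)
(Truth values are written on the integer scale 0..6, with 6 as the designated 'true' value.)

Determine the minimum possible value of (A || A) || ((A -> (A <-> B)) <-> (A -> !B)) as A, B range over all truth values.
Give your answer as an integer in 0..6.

1

Take A = 1, B = 0:
A || A = 1 || 1 = 1
A <-> B = 1 <-> 0 = 0
A -> (A <-> B) = 1 -> 0 = 0
!B = !0 = 6
A -> !B = 1 -> 6 = 6
(A -> (A <-> B)) <-> (A -> !B) = 0 <-> 6 = 0
(A || A) || ((A -> (A <-> B)) <-> (A -> !B)) = 1 || 0 = 1
No assignment yields a value below 1, so this is the minimum.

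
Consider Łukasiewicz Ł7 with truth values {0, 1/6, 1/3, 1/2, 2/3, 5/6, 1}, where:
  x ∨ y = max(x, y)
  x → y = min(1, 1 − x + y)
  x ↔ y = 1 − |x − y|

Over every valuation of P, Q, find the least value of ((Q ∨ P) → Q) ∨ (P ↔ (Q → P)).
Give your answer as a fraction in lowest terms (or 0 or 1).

Take P = 1/2, Q = 0:
Q ∨ P = 0 ∨ 1/2 = 1/2
(Q ∨ P) → Q = 1/2 → 0 = 1/2
Q → P = 0 → 1/2 = 1
P ↔ (Q → P) = 1/2 ↔ 1 = 1/2
((Q ∨ P) → Q) ∨ (P ↔ (Q → P)) = 1/2 ∨ 1/2 = 1/2
No assignment yields a value below 1/2, so this is the minimum.

1/2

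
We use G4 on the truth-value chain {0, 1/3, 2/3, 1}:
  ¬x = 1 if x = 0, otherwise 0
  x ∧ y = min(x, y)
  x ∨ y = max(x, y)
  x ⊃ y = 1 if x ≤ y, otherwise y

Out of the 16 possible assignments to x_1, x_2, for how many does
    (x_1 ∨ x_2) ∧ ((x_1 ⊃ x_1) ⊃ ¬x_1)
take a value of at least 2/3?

x_1 = 0, x_2 = 0 ↦ 0  <
x_1 = 0, x_2 = 1/3 ↦ 1/3  <
x_1 = 0, x_2 = 2/3 ↦ 2/3  ≥
x_1 = 0, x_2 = 1 ↦ 1  ≥
x_1 = 1/3, x_2 = 0 ↦ 0  <
x_1 = 1/3, x_2 = 1/3 ↦ 0  <
x_1 = 1/3, x_2 = 2/3 ↦ 0  <
x_1 = 1/3, x_2 = 1 ↦ 0  <
x_1 = 2/3, x_2 = 0 ↦ 0  <
x_1 = 2/3, x_2 = 1/3 ↦ 0  <
x_1 = 2/3, x_2 = 2/3 ↦ 0  <
x_1 = 2/3, x_2 = 1 ↦ 0  <
x_1 = 1, x_2 = 0 ↦ 0  <
x_1 = 1, x_2 = 1/3 ↦ 0  <
x_1 = 1, x_2 = 2/3 ↦ 0  <
x_1 = 1, x_2 = 1 ↦ 0  <
So 2 of the 16 assignments meet the threshold.

2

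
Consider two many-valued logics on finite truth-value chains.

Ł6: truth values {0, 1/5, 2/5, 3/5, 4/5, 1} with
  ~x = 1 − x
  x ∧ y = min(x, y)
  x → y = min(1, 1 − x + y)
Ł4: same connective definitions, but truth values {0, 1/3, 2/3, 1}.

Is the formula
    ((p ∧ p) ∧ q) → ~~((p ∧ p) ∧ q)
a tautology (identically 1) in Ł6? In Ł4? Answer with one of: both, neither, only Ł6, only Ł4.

both

In Ł6: every assignment gives 1 — tautology.
In Ł4: every assignment gives 1 — tautology.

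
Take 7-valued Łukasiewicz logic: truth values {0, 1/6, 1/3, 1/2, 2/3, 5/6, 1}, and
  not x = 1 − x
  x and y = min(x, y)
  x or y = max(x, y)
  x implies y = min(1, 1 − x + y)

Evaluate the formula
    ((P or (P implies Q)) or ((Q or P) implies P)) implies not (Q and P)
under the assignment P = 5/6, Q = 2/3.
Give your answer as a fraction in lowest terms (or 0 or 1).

P implies Q = 5/6 implies 2/3 = 5/6
P or (P implies Q) = 5/6 or 5/6 = 5/6
Q or P = 2/3 or 5/6 = 5/6
(Q or P) implies P = 5/6 implies 5/6 = 1
(P or (P implies Q)) or ((Q or P) implies P) = 5/6 or 1 = 1
Q and P = 2/3 and 5/6 = 2/3
not (Q and P) = not 2/3 = 1/3
((P or (P implies Q)) or ((Q or P) implies P)) implies not (Q and P) = 1 implies 1/3 = 1/3

1/3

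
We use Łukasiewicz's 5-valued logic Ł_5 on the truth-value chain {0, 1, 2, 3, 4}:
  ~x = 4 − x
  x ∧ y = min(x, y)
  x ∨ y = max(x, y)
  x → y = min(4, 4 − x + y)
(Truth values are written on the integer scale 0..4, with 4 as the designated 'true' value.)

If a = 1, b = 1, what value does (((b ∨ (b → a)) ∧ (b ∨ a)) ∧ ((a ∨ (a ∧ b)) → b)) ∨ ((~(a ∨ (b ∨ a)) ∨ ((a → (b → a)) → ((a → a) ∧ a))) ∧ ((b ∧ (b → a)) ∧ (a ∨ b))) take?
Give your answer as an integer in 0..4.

1

b → a = 1 → 1 = 4
b ∨ (b → a) = 1 ∨ 4 = 4
b ∨ a = 1 ∨ 1 = 1
(b ∨ (b → a)) ∧ (b ∨ a) = 4 ∧ 1 = 1
a ∧ b = 1 ∧ 1 = 1
a ∨ (a ∧ b) = 1 ∨ 1 = 1
(a ∨ (a ∧ b)) → b = 1 → 1 = 4
((b ∨ (b → a)) ∧ (b ∨ a)) ∧ ((a ∨ (a ∧ b)) → b) = 1 ∧ 4 = 1
b ∨ a = 1 ∨ 1 = 1
a ∨ (b ∨ a) = 1 ∨ 1 = 1
~(a ∨ (b ∨ a)) = ~1 = 3
b → a = 1 → 1 = 4
a → (b → a) = 1 → 4 = 4
a → a = 1 → 1 = 4
(a → a) ∧ a = 4 ∧ 1 = 1
(a → (b → a)) → ((a → a) ∧ a) = 4 → 1 = 1
~(a ∨ (b ∨ a)) ∨ ((a → (b → a)) → ((a → a) ∧ a)) = 3 ∨ 1 = 3
b → a = 1 → 1 = 4
b ∧ (b → a) = 1 ∧ 4 = 1
a ∨ b = 1 ∨ 1 = 1
(b ∧ (b → a)) ∧ (a ∨ b) = 1 ∧ 1 = 1
(~(a ∨ (b ∨ a)) ∨ ((a → (b → a)) → ((a → a) ∧ a))) ∧ ((b ∧ (b → a)) ∧ (a ∨ b)) = 3 ∧ 1 = 1
(((b ∨ (b → a)) ∧ (b ∨ a)) ∧ ((a ∨ (a ∧ b)) → b)) ∨ ((~(a ∨ (b ∨ a)) ∨ ((a → (b → a)) → ((a → a) ∧ a))) ∧ ((b ∧ (b → a)) ∧ (a ∨ b))) = 1 ∨ 1 = 1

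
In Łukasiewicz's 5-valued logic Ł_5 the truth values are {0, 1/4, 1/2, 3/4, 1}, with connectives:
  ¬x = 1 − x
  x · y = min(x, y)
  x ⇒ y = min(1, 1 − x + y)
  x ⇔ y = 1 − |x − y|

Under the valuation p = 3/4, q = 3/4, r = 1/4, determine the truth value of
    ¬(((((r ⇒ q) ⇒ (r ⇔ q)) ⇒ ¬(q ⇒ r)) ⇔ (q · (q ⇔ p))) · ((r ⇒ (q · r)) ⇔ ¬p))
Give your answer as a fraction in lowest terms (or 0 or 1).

3/4

r ⇒ q = 1/4 ⇒ 3/4 = 1
r ⇔ q = 1/4 ⇔ 3/4 = 1/2
(r ⇒ q) ⇒ (r ⇔ q) = 1 ⇒ 1/2 = 1/2
q ⇒ r = 3/4 ⇒ 1/4 = 1/2
¬(q ⇒ r) = ¬1/2 = 1/2
((r ⇒ q) ⇒ (r ⇔ q)) ⇒ ¬(q ⇒ r) = 1/2 ⇒ 1/2 = 1
q ⇔ p = 3/4 ⇔ 3/4 = 1
q · (q ⇔ p) = 3/4 · 1 = 3/4
(((r ⇒ q) ⇒ (r ⇔ q)) ⇒ ¬(q ⇒ r)) ⇔ (q · (q ⇔ p)) = 1 ⇔ 3/4 = 3/4
q · r = 3/4 · 1/4 = 1/4
r ⇒ (q · r) = 1/4 ⇒ 1/4 = 1
¬p = ¬3/4 = 1/4
(r ⇒ (q · r)) ⇔ ¬p = 1 ⇔ 1/4 = 1/4
((((r ⇒ q) ⇒ (r ⇔ q)) ⇒ ¬(q ⇒ r)) ⇔ (q · (q ⇔ p))) · ((r ⇒ (q · r)) ⇔ ¬p) = 3/4 · 1/4 = 1/4
¬(((((r ⇒ q) ⇒ (r ⇔ q)) ⇒ ¬(q ⇒ r)) ⇔ (q · (q ⇔ p))) · ((r ⇒ (q · r)) ⇔ ¬p)) = ¬1/4 = 3/4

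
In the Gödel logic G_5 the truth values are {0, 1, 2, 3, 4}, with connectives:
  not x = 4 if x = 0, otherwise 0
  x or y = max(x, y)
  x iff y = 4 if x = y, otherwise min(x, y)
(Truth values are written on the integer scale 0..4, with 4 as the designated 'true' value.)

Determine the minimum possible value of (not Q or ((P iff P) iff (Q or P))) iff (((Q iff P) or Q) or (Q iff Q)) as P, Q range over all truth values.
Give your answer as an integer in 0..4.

1

Take P = 0, Q = 1:
not Q = not 1 = 0
P iff P = 0 iff 0 = 4
Q or P = 1 or 0 = 1
(P iff P) iff (Q or P) = 4 iff 1 = 1
not Q or ((P iff P) iff (Q or P)) = 0 or 1 = 1
Q iff P = 1 iff 0 = 0
(Q iff P) or Q = 0 or 1 = 1
Q iff Q = 1 iff 1 = 4
((Q iff P) or Q) or (Q iff Q) = 1 or 4 = 4
(not Q or ((P iff P) iff (Q or P))) iff (((Q iff P) or Q) or (Q iff Q)) = 1 iff 4 = 1
No assignment yields a value below 1, so this is the minimum.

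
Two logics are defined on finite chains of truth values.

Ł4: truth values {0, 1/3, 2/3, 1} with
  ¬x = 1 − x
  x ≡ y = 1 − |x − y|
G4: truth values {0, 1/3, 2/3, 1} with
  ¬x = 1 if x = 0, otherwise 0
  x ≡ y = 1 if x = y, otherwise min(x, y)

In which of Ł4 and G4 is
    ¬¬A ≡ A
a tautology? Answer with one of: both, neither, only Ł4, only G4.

only Ł4

In Ł4: every assignment gives 1 — tautology.
In G4: at A = 1/3 the value is 1/3 — not a tautology.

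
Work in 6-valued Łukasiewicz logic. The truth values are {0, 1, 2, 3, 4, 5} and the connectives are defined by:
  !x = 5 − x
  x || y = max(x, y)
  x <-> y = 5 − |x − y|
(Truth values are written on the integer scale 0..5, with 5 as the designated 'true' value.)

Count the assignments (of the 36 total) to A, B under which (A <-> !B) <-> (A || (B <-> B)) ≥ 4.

16

value 5: 6 assignments (counts)
value 4: 10 assignments (counts)
value 3: 8 assignments
value 2: 6 assignments
value 1: 4 assignments
value 0: 2 assignments
So 16 of the 36 assignments meet the threshold.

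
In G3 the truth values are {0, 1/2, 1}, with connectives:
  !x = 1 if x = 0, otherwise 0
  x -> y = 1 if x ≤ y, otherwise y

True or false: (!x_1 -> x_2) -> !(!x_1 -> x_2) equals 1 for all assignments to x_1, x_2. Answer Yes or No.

Counterexample: take x_1 = 0, x_2 = 1/2.
!x_1 = !0 = 1
!x_1 -> x_2 = 1 -> 1/2 = 1/2
!x_1 = !0 = 1
!x_1 -> x_2 = 1 -> 1/2 = 1/2
!(!x_1 -> x_2) = !1/2 = 0
(!x_1 -> x_2) -> !(!x_1 -> x_2) = 1/2 -> 0 = 0
This gives 0 ≠ 1.

No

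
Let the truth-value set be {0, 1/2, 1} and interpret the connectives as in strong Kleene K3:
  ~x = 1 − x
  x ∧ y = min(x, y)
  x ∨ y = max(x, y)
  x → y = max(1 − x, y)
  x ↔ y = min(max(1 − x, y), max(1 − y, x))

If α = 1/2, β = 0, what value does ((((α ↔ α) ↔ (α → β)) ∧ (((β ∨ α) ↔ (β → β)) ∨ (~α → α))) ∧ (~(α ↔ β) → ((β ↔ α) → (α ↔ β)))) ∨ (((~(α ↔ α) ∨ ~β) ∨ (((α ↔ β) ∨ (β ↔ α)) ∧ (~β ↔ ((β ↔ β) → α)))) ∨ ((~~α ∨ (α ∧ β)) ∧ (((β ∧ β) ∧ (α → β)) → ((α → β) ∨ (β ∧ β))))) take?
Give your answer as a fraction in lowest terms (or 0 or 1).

α ↔ α = 1/2 ↔ 1/2 = 1/2
α → β = 1/2 → 0 = 1/2
(α ↔ α) ↔ (α → β) = 1/2 ↔ 1/2 = 1/2
β ∨ α = 0 ∨ 1/2 = 1/2
β → β = 0 → 0 = 1
(β ∨ α) ↔ (β → β) = 1/2 ↔ 1 = 1/2
~α = ~1/2 = 1/2
~α → α = 1/2 → 1/2 = 1/2
((β ∨ α) ↔ (β → β)) ∨ (~α → α) = 1/2 ∨ 1/2 = 1/2
((α ↔ α) ↔ (α → β)) ∧ (((β ∨ α) ↔ (β → β)) ∨ (~α → α)) = 1/2 ∧ 1/2 = 1/2
α ↔ β = 1/2 ↔ 0 = 1/2
~(α ↔ β) = ~1/2 = 1/2
β ↔ α = 0 ↔ 1/2 = 1/2
α ↔ β = 1/2 ↔ 0 = 1/2
(β ↔ α) → (α ↔ β) = 1/2 → 1/2 = 1/2
~(α ↔ β) → ((β ↔ α) → (α ↔ β)) = 1/2 → 1/2 = 1/2
(((α ↔ α) ↔ (α → β)) ∧ (((β ∨ α) ↔ (β → β)) ∨ (~α → α))) ∧ (~(α ↔ β) → ((β ↔ α) → (α ↔ β))) = 1/2 ∧ 1/2 = 1/2
α ↔ α = 1/2 ↔ 1/2 = 1/2
~(α ↔ α) = ~1/2 = 1/2
~β = ~0 = 1
~(α ↔ α) ∨ ~β = 1/2 ∨ 1 = 1
α ↔ β = 1/2 ↔ 0 = 1/2
β ↔ α = 0 ↔ 1/2 = 1/2
(α ↔ β) ∨ (β ↔ α) = 1/2 ∨ 1/2 = 1/2
~β = ~0 = 1
β ↔ β = 0 ↔ 0 = 1
(β ↔ β) → α = 1 → 1/2 = 1/2
~β ↔ ((β ↔ β) → α) = 1 ↔ 1/2 = 1/2
((α ↔ β) ∨ (β ↔ α)) ∧ (~β ↔ ((β ↔ β) → α)) = 1/2 ∧ 1/2 = 1/2
(~(α ↔ α) ∨ ~β) ∨ (((α ↔ β) ∨ (β ↔ α)) ∧ (~β ↔ ((β ↔ β) → α))) = 1 ∨ 1/2 = 1
~α = ~1/2 = 1/2
~~α = ~1/2 = 1/2
α ∧ β = 1/2 ∧ 0 = 0
~~α ∨ (α ∧ β) = 1/2 ∨ 0 = 1/2
β ∧ β = 0 ∧ 0 = 0
α → β = 1/2 → 0 = 1/2
(β ∧ β) ∧ (α → β) = 0 ∧ 1/2 = 0
α → β = 1/2 → 0 = 1/2
β ∧ β = 0 ∧ 0 = 0
(α → β) ∨ (β ∧ β) = 1/2 ∨ 0 = 1/2
((β ∧ β) ∧ (α → β)) → ((α → β) ∨ (β ∧ β)) = 0 → 1/2 = 1
(~~α ∨ (α ∧ β)) ∧ (((β ∧ β) ∧ (α → β)) → ((α → β) ∨ (β ∧ β))) = 1/2 ∧ 1 = 1/2
((~(α ↔ α) ∨ ~β) ∨ (((α ↔ β) ∨ (β ↔ α)) ∧ (~β ↔ ((β ↔ β) → α)))) ∨ ((~~α ∨ (α ∧ β)) ∧ (((β ∧ β) ∧ (α → β)) → ((α → β) ∨ (β ∧ β)))) = 1 ∨ 1/2 = 1
((((α ↔ α) ↔ (α → β)) ∧ (((β ∨ α) ↔ (β → β)) ∨ (~α → α))) ∧ (~(α ↔ β) → ((β ↔ α) → (α ↔ β)))) ∨ (((~(α ↔ α) ∨ ~β) ∨ (((α ↔ β) ∨ (β ↔ α)) ∧ (~β ↔ ((β ↔ β) → α)))) ∨ ((~~α ∨ (α ∧ β)) ∧ (((β ∧ β) ∧ (α → β)) → ((α → β) ∨ (β ∧ β))))) = 1/2 ∨ 1 = 1

1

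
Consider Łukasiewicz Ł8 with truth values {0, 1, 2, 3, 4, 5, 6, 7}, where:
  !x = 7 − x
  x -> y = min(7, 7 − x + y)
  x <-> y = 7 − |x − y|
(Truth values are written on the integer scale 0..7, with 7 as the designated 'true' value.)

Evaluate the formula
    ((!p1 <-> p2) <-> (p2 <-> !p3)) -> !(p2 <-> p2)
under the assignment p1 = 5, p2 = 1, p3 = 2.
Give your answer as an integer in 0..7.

!p1 = !5 = 2
!p1 <-> p2 = 2 <-> 1 = 6
!p3 = !2 = 5
p2 <-> !p3 = 1 <-> 5 = 3
(!p1 <-> p2) <-> (p2 <-> !p3) = 6 <-> 3 = 4
p2 <-> p2 = 1 <-> 1 = 7
!(p2 <-> p2) = !7 = 0
((!p1 <-> p2) <-> (p2 <-> !p3)) -> !(p2 <-> p2) = 4 -> 0 = 3

3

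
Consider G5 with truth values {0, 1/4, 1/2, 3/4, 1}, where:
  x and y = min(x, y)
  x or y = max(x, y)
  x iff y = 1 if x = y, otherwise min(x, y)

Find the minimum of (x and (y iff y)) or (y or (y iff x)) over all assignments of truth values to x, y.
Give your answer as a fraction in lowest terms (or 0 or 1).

Take x = 0, y = 1/4:
y iff y = 1/4 iff 1/4 = 1
x and (y iff y) = 0 and 1 = 0
y iff x = 1/4 iff 0 = 0
y or (y iff x) = 1/4 or 0 = 1/4
(x and (y iff y)) or (y or (y iff x)) = 0 or 1/4 = 1/4
No assignment yields a value below 1/4, so this is the minimum.

1/4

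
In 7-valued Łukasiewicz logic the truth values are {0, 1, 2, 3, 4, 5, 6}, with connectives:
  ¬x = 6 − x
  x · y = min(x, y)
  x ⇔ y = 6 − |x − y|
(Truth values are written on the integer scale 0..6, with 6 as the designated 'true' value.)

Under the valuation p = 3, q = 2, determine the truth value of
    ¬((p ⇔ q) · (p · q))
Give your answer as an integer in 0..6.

p ⇔ q = 3 ⇔ 2 = 5
p · q = 3 · 2 = 2
(p ⇔ q) · (p · q) = 5 · 2 = 2
¬((p ⇔ q) · (p · q)) = ¬2 = 4

4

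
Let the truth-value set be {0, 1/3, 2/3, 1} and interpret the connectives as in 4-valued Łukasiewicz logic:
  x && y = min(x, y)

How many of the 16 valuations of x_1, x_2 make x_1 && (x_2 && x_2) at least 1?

x_1 = 0, x_2 = 0 ↦ 0  <
x_1 = 0, x_2 = 1/3 ↦ 0  <
x_1 = 0, x_2 = 2/3 ↦ 0  <
x_1 = 0, x_2 = 1 ↦ 0  <
x_1 = 1/3, x_2 = 0 ↦ 0  <
x_1 = 1/3, x_2 = 1/3 ↦ 1/3  <
x_1 = 1/3, x_2 = 2/3 ↦ 1/3  <
x_1 = 1/3, x_2 = 1 ↦ 1/3  <
x_1 = 2/3, x_2 = 0 ↦ 0  <
x_1 = 2/3, x_2 = 1/3 ↦ 1/3  <
x_1 = 2/3, x_2 = 2/3 ↦ 2/3  <
x_1 = 2/3, x_2 = 1 ↦ 2/3  <
x_1 = 1, x_2 = 0 ↦ 0  <
x_1 = 1, x_2 = 1/3 ↦ 1/3  <
x_1 = 1, x_2 = 2/3 ↦ 2/3  <
x_1 = 1, x_2 = 1 ↦ 1  ≥
So 1 of the 16 assignments meets the threshold.

1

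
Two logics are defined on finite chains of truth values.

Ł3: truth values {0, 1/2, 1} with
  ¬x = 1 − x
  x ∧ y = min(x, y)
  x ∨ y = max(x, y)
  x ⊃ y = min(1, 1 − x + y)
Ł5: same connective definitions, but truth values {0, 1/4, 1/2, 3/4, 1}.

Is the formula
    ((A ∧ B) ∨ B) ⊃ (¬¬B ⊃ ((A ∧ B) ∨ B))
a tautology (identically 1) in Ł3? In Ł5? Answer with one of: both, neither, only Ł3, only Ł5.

In Ł3: every assignment gives 1 — tautology.
In Ł5: every assignment gives 1 — tautology.

both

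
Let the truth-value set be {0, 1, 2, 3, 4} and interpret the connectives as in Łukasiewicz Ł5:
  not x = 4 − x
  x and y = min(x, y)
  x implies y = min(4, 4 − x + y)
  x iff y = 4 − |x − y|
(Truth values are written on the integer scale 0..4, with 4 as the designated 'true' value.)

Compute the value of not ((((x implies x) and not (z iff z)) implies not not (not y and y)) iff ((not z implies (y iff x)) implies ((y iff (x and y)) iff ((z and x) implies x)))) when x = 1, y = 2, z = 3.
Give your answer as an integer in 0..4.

x implies x = 1 implies 1 = 4
z iff z = 3 iff 3 = 4
not (z iff z) = not 4 = 0
(x implies x) and not (z iff z) = 4 and 0 = 0
not y = not 2 = 2
not y and y = 2 and 2 = 2
not (not y and y) = not 2 = 2
not not (not y and y) = not 2 = 2
((x implies x) and not (z iff z)) implies not not (not y and y) = 0 implies 2 = 4
not z = not 3 = 1
y iff x = 2 iff 1 = 3
not z implies (y iff x) = 1 implies 3 = 4
x and y = 1 and 2 = 1
y iff (x and y) = 2 iff 1 = 3
z and x = 3 and 1 = 1
(z and x) implies x = 1 implies 1 = 4
(y iff (x and y)) iff ((z and x) implies x) = 3 iff 4 = 3
(not z implies (y iff x)) implies ((y iff (x and y)) iff ((z and x) implies x)) = 4 implies 3 = 3
(((x implies x) and not (z iff z)) implies not not (not y and y)) iff ((not z implies (y iff x)) implies ((y iff (x and y)) iff ((z and x) implies x))) = 4 iff 3 = 3
not ((((x implies x) and not (z iff z)) implies not not (not y and y)) iff ((not z implies (y iff x)) implies ((y iff (x and y)) iff ((z and x) implies x)))) = not 3 = 1

1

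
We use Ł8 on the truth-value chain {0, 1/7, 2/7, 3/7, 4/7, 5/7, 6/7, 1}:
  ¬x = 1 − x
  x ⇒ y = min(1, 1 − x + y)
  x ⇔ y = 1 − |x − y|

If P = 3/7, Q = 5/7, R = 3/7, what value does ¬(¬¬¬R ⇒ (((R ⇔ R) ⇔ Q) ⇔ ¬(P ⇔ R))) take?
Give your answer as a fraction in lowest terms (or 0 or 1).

¬R = ¬3/7 = 4/7
¬¬R = ¬4/7 = 3/7
¬¬¬R = ¬3/7 = 4/7
R ⇔ R = 3/7 ⇔ 3/7 = 1
(R ⇔ R) ⇔ Q = 1 ⇔ 5/7 = 5/7
P ⇔ R = 3/7 ⇔ 3/7 = 1
¬(P ⇔ R) = ¬1 = 0
((R ⇔ R) ⇔ Q) ⇔ ¬(P ⇔ R) = 5/7 ⇔ 0 = 2/7
¬¬¬R ⇒ (((R ⇔ R) ⇔ Q) ⇔ ¬(P ⇔ R)) = 4/7 ⇒ 2/7 = 5/7
¬(¬¬¬R ⇒ (((R ⇔ R) ⇔ Q) ⇔ ¬(P ⇔ R))) = ¬5/7 = 2/7

2/7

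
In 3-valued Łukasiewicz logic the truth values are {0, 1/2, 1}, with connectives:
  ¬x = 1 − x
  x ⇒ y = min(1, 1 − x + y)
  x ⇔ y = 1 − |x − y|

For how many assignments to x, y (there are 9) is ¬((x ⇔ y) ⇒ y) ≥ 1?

x = 0, y = 0 ↦ 1  ≥
x = 0, y = 1/2 ↦ 0  <
x = 0, y = 1 ↦ 0  <
x = 1/2, y = 0 ↦ 1/2  <
x = 1/2, y = 1/2 ↦ 1/2  <
x = 1/2, y = 1 ↦ 0  <
x = 1, y = 0 ↦ 0  <
x = 1, y = 1/2 ↦ 0  <
x = 1, y = 1 ↦ 0  <
So 1 of the 9 assignments meets the threshold.

1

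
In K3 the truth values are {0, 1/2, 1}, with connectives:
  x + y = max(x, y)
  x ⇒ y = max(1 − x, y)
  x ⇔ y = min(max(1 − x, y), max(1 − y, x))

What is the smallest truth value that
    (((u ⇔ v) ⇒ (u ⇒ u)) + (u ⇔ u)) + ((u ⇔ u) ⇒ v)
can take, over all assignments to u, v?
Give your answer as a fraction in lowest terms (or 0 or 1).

Take u = 1/2, v = 0:
u ⇔ v = 1/2 ⇔ 0 = 1/2
u ⇒ u = 1/2 ⇒ 1/2 = 1/2
(u ⇔ v) ⇒ (u ⇒ u) = 1/2 ⇒ 1/2 = 1/2
u ⇔ u = 1/2 ⇔ 1/2 = 1/2
((u ⇔ v) ⇒ (u ⇒ u)) + (u ⇔ u) = 1/2 + 1/2 = 1/2
u ⇔ u = 1/2 ⇔ 1/2 = 1/2
(u ⇔ u) ⇒ v = 1/2 ⇒ 0 = 1/2
(((u ⇔ v) ⇒ (u ⇒ u)) + (u ⇔ u)) + ((u ⇔ u) ⇒ v) = 1/2 + 1/2 = 1/2
No assignment yields a value below 1/2, so this is the minimum.

1/2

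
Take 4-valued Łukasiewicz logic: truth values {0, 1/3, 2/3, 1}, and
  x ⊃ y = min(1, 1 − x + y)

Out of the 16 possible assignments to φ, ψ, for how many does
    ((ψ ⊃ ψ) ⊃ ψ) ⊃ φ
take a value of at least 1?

10

φ = 0, ψ = 0 ↦ 1  ≥
φ = 0, ψ = 1/3 ↦ 2/3  <
φ = 0, ψ = 2/3 ↦ 1/3  <
φ = 0, ψ = 1 ↦ 0  <
φ = 1/3, ψ = 0 ↦ 1  ≥
φ = 1/3, ψ = 1/3 ↦ 1  ≥
φ = 1/3, ψ = 2/3 ↦ 2/3  <
φ = 1/3, ψ = 1 ↦ 1/3  <
φ = 2/3, ψ = 0 ↦ 1  ≥
φ = 2/3, ψ = 1/3 ↦ 1  ≥
φ = 2/3, ψ = 2/3 ↦ 1  ≥
φ = 2/3, ψ = 1 ↦ 2/3  <
φ = 1, ψ = 0 ↦ 1  ≥
φ = 1, ψ = 1/3 ↦ 1  ≥
φ = 1, ψ = 2/3 ↦ 1  ≥
φ = 1, ψ = 1 ↦ 1  ≥
So 10 of the 16 assignments meet the threshold.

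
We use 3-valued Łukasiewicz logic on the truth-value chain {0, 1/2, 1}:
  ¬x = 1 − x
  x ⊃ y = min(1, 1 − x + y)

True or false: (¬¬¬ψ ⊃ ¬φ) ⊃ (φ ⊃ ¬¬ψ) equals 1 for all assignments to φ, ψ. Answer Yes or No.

φ = 0, ψ = 0 ↦ 1
φ = 0, ψ = 1/2 ↦ 1
φ = 0, ψ = 1 ↦ 1
φ = 1/2, ψ = 0 ↦ 1
φ = 1/2, ψ = 1/2 ↦ 1
φ = 1/2, ψ = 1 ↦ 1
φ = 1, ψ = 0 ↦ 1
φ = 1, ψ = 1/2 ↦ 1
φ = 1, ψ = 1 ↦ 1
Every assignment gives a value ≥ 1.

Yes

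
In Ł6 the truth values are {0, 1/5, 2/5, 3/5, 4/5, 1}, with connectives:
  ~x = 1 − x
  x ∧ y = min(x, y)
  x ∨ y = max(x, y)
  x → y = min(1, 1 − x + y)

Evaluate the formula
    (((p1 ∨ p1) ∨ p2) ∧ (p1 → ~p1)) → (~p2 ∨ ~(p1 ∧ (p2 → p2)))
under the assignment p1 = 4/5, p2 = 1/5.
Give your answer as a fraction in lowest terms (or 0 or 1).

1

p1 ∨ p1 = 4/5 ∨ 4/5 = 4/5
(p1 ∨ p1) ∨ p2 = 4/5 ∨ 1/5 = 4/5
~p1 = ~4/5 = 1/5
p1 → ~p1 = 4/5 → 1/5 = 2/5
((p1 ∨ p1) ∨ p2) ∧ (p1 → ~p1) = 4/5 ∧ 2/5 = 2/5
~p2 = ~1/5 = 4/5
p2 → p2 = 1/5 → 1/5 = 1
p1 ∧ (p2 → p2) = 4/5 ∧ 1 = 4/5
~(p1 ∧ (p2 → p2)) = ~4/5 = 1/5
~p2 ∨ ~(p1 ∧ (p2 → p2)) = 4/5 ∨ 1/5 = 4/5
(((p1 ∨ p1) ∨ p2) ∧ (p1 → ~p1)) → (~p2 ∨ ~(p1 ∧ (p2 → p2))) = 2/5 → 4/5 = 1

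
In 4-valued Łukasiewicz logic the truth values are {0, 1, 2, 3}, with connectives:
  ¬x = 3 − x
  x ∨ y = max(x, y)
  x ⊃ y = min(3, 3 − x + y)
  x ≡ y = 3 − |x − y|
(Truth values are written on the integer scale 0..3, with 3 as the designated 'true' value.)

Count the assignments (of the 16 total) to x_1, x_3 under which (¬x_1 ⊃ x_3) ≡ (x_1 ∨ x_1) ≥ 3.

x_1 = 0, x_3 = 0 ↦ 3  ≥
x_1 = 0, x_3 = 1 ↦ 2  <
x_1 = 0, x_3 = 2 ↦ 1  <
x_1 = 0, x_3 = 3 ↦ 0  <
x_1 = 1, x_3 = 0 ↦ 3  ≥
x_1 = 1, x_3 = 1 ↦ 2  <
x_1 = 1, x_3 = 2 ↦ 1  <
x_1 = 1, x_3 = 3 ↦ 1  <
x_1 = 2, x_3 = 0 ↦ 3  ≥
x_1 = 2, x_3 = 1 ↦ 2  <
x_1 = 2, x_3 = 2 ↦ 2  <
x_1 = 2, x_3 = 3 ↦ 2  <
x_1 = 3, x_3 = 0 ↦ 3  ≥
x_1 = 3, x_3 = 1 ↦ 3  ≥
x_1 = 3, x_3 = 2 ↦ 3  ≥
x_1 = 3, x_3 = 3 ↦ 3  ≥
So 7 of the 16 assignments meet the threshold.

7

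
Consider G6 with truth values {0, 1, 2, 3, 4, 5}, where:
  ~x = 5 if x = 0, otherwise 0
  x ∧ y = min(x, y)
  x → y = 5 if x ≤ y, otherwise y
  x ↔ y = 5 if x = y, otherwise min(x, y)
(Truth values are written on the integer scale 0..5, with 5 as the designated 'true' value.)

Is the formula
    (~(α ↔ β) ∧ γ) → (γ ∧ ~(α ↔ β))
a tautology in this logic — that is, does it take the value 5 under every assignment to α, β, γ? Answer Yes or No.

Yes

At α = 1, β = 4, γ = 5, for instance:
α ↔ β = 1 ↔ 4 = 1
~(α ↔ β) = ~1 = 0
~(α ↔ β) ∧ γ = 0 ∧ 5 = 0
γ ∧ ~(α ↔ β) = 5 ∧ 0 = 0
(~(α ↔ β) ∧ γ) → (γ ∧ ~(α ↔ β)) = 0 → 0 = 5
and checking the remaining 215 assignments likewise gives ≥ 5 in every case.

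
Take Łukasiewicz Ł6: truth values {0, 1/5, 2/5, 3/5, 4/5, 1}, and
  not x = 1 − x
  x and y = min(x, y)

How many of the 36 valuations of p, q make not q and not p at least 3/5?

value 1: 1 assignment (counts)
value 4/5: 3 assignments (counts)
value 3/5: 5 assignments (counts)
value 2/5: 7 assignments
value 1/5: 9 assignments
value 0: 11 assignments
So 9 of the 36 assignments meet the threshold.

9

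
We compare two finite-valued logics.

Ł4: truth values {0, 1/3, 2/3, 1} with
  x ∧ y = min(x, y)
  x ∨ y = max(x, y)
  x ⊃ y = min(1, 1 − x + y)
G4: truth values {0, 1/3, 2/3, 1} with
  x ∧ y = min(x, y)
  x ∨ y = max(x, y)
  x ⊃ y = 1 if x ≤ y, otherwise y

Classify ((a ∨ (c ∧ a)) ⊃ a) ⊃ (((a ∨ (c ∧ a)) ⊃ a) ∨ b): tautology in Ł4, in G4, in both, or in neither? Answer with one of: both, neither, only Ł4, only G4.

In Ł4: every assignment gives 1 — tautology.
In G4: every assignment gives 1 — tautology.

both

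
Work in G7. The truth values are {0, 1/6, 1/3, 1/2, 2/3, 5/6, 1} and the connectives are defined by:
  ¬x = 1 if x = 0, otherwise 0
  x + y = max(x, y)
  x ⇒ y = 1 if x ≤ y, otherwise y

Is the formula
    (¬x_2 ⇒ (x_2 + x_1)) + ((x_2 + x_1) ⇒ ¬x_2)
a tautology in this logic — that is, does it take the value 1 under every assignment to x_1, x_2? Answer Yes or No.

At x_1 = 5/6, x_2 = 2/3, for instance:
¬x_2 = ¬2/3 = 0
x_2 + x_1 = 2/3 + 5/6 = 5/6
¬x_2 ⇒ (x_2 + x_1) = 0 ⇒ 5/6 = 1
(x_2 + x_1) ⇒ ¬x_2 = 5/6 ⇒ 0 = 0
(¬x_2 ⇒ (x_2 + x_1)) + ((x_2 + x_1) ⇒ ¬x_2) = 1 + 0 = 1
and checking the remaining 48 assignments likewise gives ≥ 1 in every case.

Yes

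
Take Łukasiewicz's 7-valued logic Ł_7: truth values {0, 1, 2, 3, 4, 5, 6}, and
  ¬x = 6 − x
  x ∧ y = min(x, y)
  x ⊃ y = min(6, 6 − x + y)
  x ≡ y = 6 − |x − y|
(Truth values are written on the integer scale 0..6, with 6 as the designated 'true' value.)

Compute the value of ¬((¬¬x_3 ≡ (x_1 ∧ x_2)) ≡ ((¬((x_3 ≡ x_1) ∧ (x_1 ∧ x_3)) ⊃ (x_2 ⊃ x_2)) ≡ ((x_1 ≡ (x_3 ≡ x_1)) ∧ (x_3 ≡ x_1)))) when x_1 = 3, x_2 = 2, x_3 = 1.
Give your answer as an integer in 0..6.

1

¬x_3 = ¬1 = 5
¬¬x_3 = ¬5 = 1
x_1 ∧ x_2 = 3 ∧ 2 = 2
¬¬x_3 ≡ (x_1 ∧ x_2) = 1 ≡ 2 = 5
x_3 ≡ x_1 = 1 ≡ 3 = 4
x_1 ∧ x_3 = 3 ∧ 1 = 1
(x_3 ≡ x_1) ∧ (x_1 ∧ x_3) = 4 ∧ 1 = 1
¬((x_3 ≡ x_1) ∧ (x_1 ∧ x_3)) = ¬1 = 5
x_2 ⊃ x_2 = 2 ⊃ 2 = 6
¬((x_3 ≡ x_1) ∧ (x_1 ∧ x_3)) ⊃ (x_2 ⊃ x_2) = 5 ⊃ 6 = 6
x_3 ≡ x_1 = 1 ≡ 3 = 4
x_1 ≡ (x_3 ≡ x_1) = 3 ≡ 4 = 5
x_3 ≡ x_1 = 1 ≡ 3 = 4
(x_1 ≡ (x_3 ≡ x_1)) ∧ (x_3 ≡ x_1) = 5 ∧ 4 = 4
(¬((x_3 ≡ x_1) ∧ (x_1 ∧ x_3)) ⊃ (x_2 ⊃ x_2)) ≡ ((x_1 ≡ (x_3 ≡ x_1)) ∧ (x_3 ≡ x_1)) = 6 ≡ 4 = 4
(¬¬x_3 ≡ (x_1 ∧ x_2)) ≡ ((¬((x_3 ≡ x_1) ∧ (x_1 ∧ x_3)) ⊃ (x_2 ⊃ x_2)) ≡ ((x_1 ≡ (x_3 ≡ x_1)) ∧ (x_3 ≡ x_1))) = 5 ≡ 4 = 5
¬((¬¬x_3 ≡ (x_1 ∧ x_2)) ≡ ((¬((x_3 ≡ x_1) ∧ (x_1 ∧ x_3)) ⊃ (x_2 ⊃ x_2)) ≡ ((x_1 ≡ (x_3 ≡ x_1)) ∧ (x_3 ≡ x_1)))) = ¬5 = 1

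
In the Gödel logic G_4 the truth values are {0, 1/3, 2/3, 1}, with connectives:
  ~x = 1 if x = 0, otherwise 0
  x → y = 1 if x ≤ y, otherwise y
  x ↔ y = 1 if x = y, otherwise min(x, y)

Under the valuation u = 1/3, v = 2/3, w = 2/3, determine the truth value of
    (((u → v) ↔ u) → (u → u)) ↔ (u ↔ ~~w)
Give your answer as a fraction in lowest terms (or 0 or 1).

1/3

u → v = 1/3 → 2/3 = 1
(u → v) ↔ u = 1 ↔ 1/3 = 1/3
u → u = 1/3 → 1/3 = 1
((u → v) ↔ u) → (u → u) = 1/3 → 1 = 1
~w = ~2/3 = 0
~~w = ~0 = 1
u ↔ ~~w = 1/3 ↔ 1 = 1/3
(((u → v) ↔ u) → (u → u)) ↔ (u ↔ ~~w) = 1 ↔ 1/3 = 1/3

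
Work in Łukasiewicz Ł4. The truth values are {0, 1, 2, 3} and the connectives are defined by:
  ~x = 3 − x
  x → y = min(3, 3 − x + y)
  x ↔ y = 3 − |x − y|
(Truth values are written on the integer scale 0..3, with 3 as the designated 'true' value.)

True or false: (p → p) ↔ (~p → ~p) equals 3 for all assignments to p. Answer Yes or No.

p = 0 ↦ 3
p = 1 ↦ 3
p = 2 ↦ 3
p = 3 ↦ 3
Every assignment gives a value ≥ 3.

Yes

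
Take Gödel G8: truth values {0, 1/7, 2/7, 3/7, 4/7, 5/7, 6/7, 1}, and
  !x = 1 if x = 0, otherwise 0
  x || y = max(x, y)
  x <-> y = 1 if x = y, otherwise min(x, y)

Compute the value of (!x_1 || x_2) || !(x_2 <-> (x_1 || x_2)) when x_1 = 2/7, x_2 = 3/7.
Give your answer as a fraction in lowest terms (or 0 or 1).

!x_1 = !2/7 = 0
!x_1 || x_2 = 0 || 3/7 = 3/7
x_1 || x_2 = 2/7 || 3/7 = 3/7
x_2 <-> (x_1 || x_2) = 3/7 <-> 3/7 = 1
!(x_2 <-> (x_1 || x_2)) = !1 = 0
(!x_1 || x_2) || !(x_2 <-> (x_1 || x_2)) = 3/7 || 0 = 3/7

3/7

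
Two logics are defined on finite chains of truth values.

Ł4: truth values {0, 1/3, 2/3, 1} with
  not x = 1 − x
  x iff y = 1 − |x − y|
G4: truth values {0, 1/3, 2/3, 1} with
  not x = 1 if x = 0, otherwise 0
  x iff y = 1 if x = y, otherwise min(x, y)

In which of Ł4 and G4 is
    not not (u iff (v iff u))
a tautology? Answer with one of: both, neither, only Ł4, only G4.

neither

In Ł4: at u = 0, v = 0 the value is 0 — not a tautology.
In G4: at u = 0, v = 0 the value is 0 — not a tautology.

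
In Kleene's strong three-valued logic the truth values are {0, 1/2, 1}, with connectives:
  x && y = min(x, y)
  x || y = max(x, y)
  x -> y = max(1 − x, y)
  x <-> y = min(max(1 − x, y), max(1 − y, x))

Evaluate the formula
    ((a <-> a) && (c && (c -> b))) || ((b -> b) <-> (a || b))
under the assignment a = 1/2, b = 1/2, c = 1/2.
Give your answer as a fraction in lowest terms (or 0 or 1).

a <-> a = 1/2 <-> 1/2 = 1/2
c -> b = 1/2 -> 1/2 = 1/2
c && (c -> b) = 1/2 && 1/2 = 1/2
(a <-> a) && (c && (c -> b)) = 1/2 && 1/2 = 1/2
b -> b = 1/2 -> 1/2 = 1/2
a || b = 1/2 || 1/2 = 1/2
(b -> b) <-> (a || b) = 1/2 <-> 1/2 = 1/2
((a <-> a) && (c && (c -> b))) || ((b -> b) <-> (a || b)) = 1/2 || 1/2 = 1/2

1/2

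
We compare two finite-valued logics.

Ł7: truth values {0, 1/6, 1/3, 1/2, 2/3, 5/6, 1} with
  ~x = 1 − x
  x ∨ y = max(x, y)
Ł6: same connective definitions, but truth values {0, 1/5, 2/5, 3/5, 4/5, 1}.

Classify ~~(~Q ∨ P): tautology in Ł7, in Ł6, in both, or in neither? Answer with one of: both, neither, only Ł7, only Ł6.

In Ł7: at P = 0, Q = 1/6 the value is 5/6 — not a tautology.
In Ł6: at P = 0, Q = 1/5 the value is 4/5 — not a tautology.

neither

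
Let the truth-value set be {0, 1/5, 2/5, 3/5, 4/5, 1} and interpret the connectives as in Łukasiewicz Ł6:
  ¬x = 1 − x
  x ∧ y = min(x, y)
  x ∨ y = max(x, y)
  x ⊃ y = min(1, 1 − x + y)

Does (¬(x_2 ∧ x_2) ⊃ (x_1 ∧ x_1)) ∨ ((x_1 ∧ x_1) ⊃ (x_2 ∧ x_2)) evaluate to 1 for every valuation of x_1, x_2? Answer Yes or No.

No

Counterexample: take x_1 = 1/5, x_2 = 0.
x_2 ∧ x_2 = 0 ∧ 0 = 0
¬(x_2 ∧ x_2) = ¬0 = 1
x_1 ∧ x_1 = 1/5 ∧ 1/5 = 1/5
¬(x_2 ∧ x_2) ⊃ (x_1 ∧ x_1) = 1 ⊃ 1/5 = 1/5
x_1 ∧ x_1 = 1/5 ∧ 1/5 = 1/5
x_2 ∧ x_2 = 0 ∧ 0 = 0
(x_1 ∧ x_1) ⊃ (x_2 ∧ x_2) = 1/5 ⊃ 0 = 4/5
(¬(x_2 ∧ x_2) ⊃ (x_1 ∧ x_1)) ∨ ((x_1 ∧ x_1) ⊃ (x_2 ∧ x_2)) = 1/5 ∨ 4/5 = 4/5
This gives 4/5 ≠ 1.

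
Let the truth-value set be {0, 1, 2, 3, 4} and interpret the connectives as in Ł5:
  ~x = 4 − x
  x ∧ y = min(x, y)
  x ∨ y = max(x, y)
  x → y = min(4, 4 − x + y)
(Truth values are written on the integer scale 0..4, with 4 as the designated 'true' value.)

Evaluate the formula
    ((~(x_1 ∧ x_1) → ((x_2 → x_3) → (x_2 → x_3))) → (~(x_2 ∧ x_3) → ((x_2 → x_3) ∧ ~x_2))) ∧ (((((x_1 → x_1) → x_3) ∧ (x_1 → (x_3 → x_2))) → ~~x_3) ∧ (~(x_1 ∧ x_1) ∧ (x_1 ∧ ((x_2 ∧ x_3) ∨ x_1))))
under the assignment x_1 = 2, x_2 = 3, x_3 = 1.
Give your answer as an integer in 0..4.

2

x_1 ∧ x_1 = 2 ∧ 2 = 2
~(x_1 ∧ x_1) = ~2 = 2
x_2 → x_3 = 3 → 1 = 2
x_2 → x_3 = 3 → 1 = 2
(x_2 → x_3) → (x_2 → x_3) = 2 → 2 = 4
~(x_1 ∧ x_1) → ((x_2 → x_3) → (x_2 → x_3)) = 2 → 4 = 4
x_2 ∧ x_3 = 3 ∧ 1 = 1
~(x_2 ∧ x_3) = ~1 = 3
x_2 → x_3 = 3 → 1 = 2
~x_2 = ~3 = 1
(x_2 → x_3) ∧ ~x_2 = 2 ∧ 1 = 1
~(x_2 ∧ x_3) → ((x_2 → x_3) ∧ ~x_2) = 3 → 1 = 2
(~(x_1 ∧ x_1) → ((x_2 → x_3) → (x_2 → x_3))) → (~(x_2 ∧ x_3) → ((x_2 → x_3) ∧ ~x_2)) = 4 → 2 = 2
x_1 → x_1 = 2 → 2 = 4
(x_1 → x_1) → x_3 = 4 → 1 = 1
x_3 → x_2 = 1 → 3 = 4
x_1 → (x_3 → x_2) = 2 → 4 = 4
((x_1 → x_1) → x_3) ∧ (x_1 → (x_3 → x_2)) = 1 ∧ 4 = 1
~x_3 = ~1 = 3
~~x_3 = ~3 = 1
(((x_1 → x_1) → x_3) ∧ (x_1 → (x_3 → x_2))) → ~~x_3 = 1 → 1 = 4
x_1 ∧ x_1 = 2 ∧ 2 = 2
~(x_1 ∧ x_1) = ~2 = 2
x_2 ∧ x_3 = 3 ∧ 1 = 1
(x_2 ∧ x_3) ∨ x_1 = 1 ∨ 2 = 2
x_1 ∧ ((x_2 ∧ x_3) ∨ x_1) = 2 ∧ 2 = 2
~(x_1 ∧ x_1) ∧ (x_1 ∧ ((x_2 ∧ x_3) ∨ x_1)) = 2 ∧ 2 = 2
((((x_1 → x_1) → x_3) ∧ (x_1 → (x_3 → x_2))) → ~~x_3) ∧ (~(x_1 ∧ x_1) ∧ (x_1 ∧ ((x_2 ∧ x_3) ∨ x_1))) = 4 ∧ 2 = 2
((~(x_1 ∧ x_1) → ((x_2 → x_3) → (x_2 → x_3))) → (~(x_2 ∧ x_3) → ((x_2 → x_3) ∧ ~x_2))) ∧ (((((x_1 → x_1) → x_3) ∧ (x_1 → (x_3 → x_2))) → ~~x_3) ∧ (~(x_1 ∧ x_1) ∧ (x_1 ∧ ((x_2 ∧ x_3) ∨ x_1)))) = 2 ∧ 2 = 2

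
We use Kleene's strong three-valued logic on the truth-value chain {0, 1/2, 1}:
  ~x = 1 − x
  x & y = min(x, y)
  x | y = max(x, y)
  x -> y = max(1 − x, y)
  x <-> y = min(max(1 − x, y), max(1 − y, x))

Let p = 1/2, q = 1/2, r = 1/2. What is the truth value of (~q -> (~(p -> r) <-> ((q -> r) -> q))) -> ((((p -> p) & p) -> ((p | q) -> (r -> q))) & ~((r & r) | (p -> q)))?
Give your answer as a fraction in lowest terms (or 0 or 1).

~q = ~1/2 = 1/2
p -> r = 1/2 -> 1/2 = 1/2
~(p -> r) = ~1/2 = 1/2
q -> r = 1/2 -> 1/2 = 1/2
(q -> r) -> q = 1/2 -> 1/2 = 1/2
~(p -> r) <-> ((q -> r) -> q) = 1/2 <-> 1/2 = 1/2
~q -> (~(p -> r) <-> ((q -> r) -> q)) = 1/2 -> 1/2 = 1/2
p -> p = 1/2 -> 1/2 = 1/2
(p -> p) & p = 1/2 & 1/2 = 1/2
p | q = 1/2 | 1/2 = 1/2
r -> q = 1/2 -> 1/2 = 1/2
(p | q) -> (r -> q) = 1/2 -> 1/2 = 1/2
((p -> p) & p) -> ((p | q) -> (r -> q)) = 1/2 -> 1/2 = 1/2
r & r = 1/2 & 1/2 = 1/2
p -> q = 1/2 -> 1/2 = 1/2
(r & r) | (p -> q) = 1/2 | 1/2 = 1/2
~((r & r) | (p -> q)) = ~1/2 = 1/2
(((p -> p) & p) -> ((p | q) -> (r -> q))) & ~((r & r) | (p -> q)) = 1/2 & 1/2 = 1/2
(~q -> (~(p -> r) <-> ((q -> r) -> q))) -> ((((p -> p) & p) -> ((p | q) -> (r -> q))) & ~((r & r) | (p -> q))) = 1/2 -> 1/2 = 1/2

1/2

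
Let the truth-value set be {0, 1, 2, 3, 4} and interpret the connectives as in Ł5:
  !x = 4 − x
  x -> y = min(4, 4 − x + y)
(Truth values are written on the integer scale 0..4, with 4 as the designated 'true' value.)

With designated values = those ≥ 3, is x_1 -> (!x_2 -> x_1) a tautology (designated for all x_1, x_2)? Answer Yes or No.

At x_1 = 3, x_2 = 1, for instance:
!x_2 = !1 = 3
!x_2 -> x_1 = 3 -> 3 = 4
x_1 -> (!x_2 -> x_1) = 3 -> 4 = 4
and checking the remaining 24 assignments likewise gives ≥ 3 in every case.

Yes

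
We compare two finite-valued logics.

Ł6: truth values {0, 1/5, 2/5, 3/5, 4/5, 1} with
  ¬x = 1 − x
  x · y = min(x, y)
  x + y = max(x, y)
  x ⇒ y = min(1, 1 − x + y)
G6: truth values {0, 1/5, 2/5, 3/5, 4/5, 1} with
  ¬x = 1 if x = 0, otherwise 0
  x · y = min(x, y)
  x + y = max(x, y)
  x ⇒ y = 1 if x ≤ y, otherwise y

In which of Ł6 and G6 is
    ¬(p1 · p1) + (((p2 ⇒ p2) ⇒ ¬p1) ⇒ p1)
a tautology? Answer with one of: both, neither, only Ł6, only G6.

In Ł6: at p1 = 1/5, p2 = 0 the value is 4/5 — not a tautology.
In G6: every assignment gives 1 — tautology.

only G6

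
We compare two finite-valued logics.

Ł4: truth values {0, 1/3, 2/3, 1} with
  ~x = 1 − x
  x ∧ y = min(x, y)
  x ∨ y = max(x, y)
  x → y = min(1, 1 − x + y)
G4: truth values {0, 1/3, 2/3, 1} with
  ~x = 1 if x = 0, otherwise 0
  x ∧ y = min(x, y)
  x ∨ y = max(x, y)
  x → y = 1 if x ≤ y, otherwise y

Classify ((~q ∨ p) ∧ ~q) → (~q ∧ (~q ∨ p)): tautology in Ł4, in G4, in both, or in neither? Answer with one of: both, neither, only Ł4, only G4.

In Ł4: every assignment gives 1 — tautology.
In G4: every assignment gives 1 — tautology.

both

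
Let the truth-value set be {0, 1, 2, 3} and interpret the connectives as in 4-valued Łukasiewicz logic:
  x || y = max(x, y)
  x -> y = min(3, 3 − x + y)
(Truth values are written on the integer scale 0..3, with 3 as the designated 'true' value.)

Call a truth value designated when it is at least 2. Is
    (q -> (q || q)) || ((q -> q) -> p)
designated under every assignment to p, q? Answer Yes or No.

p = 0, q = 0 ↦ 3
p = 0, q = 1 ↦ 3
p = 0, q = 2 ↦ 3
p = 0, q = 3 ↦ 3
p = 1, q = 0 ↦ 3
p = 1, q = 1 ↦ 3
p = 1, q = 2 ↦ 3
p = 1, q = 3 ↦ 3
p = 2, q = 0 ↦ 3
p = 2, q = 1 ↦ 3
p = 2, q = 2 ↦ 3
p = 2, q = 3 ↦ 3
p = 3, q = 0 ↦ 3
p = 3, q = 1 ↦ 3
p = 3, q = 2 ↦ 3
p = 3, q = 3 ↦ 3
Every assignment gives a value ≥ 2.

Yes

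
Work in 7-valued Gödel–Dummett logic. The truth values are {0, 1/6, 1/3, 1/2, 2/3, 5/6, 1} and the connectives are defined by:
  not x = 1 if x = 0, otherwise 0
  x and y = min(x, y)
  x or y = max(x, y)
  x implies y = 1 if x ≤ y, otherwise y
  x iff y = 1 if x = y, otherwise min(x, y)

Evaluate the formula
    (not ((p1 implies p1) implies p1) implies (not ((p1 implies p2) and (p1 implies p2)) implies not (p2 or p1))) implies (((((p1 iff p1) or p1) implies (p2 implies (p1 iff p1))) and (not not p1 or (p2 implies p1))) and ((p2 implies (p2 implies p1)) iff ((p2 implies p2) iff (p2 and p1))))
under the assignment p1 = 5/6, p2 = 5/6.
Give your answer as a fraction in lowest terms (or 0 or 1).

p1 implies p1 = 5/6 implies 5/6 = 1
(p1 implies p1) implies p1 = 1 implies 5/6 = 5/6
not ((p1 implies p1) implies p1) = not 5/6 = 0
p1 implies p2 = 5/6 implies 5/6 = 1
p1 implies p2 = 5/6 implies 5/6 = 1
(p1 implies p2) and (p1 implies p2) = 1 and 1 = 1
not ((p1 implies p2) and (p1 implies p2)) = not 1 = 0
p2 or p1 = 5/6 or 5/6 = 5/6
not (p2 or p1) = not 5/6 = 0
not ((p1 implies p2) and (p1 implies p2)) implies not (p2 or p1) = 0 implies 0 = 1
not ((p1 implies p1) implies p1) implies (not ((p1 implies p2) and (p1 implies p2)) implies not (p2 or p1)) = 0 implies 1 = 1
p1 iff p1 = 5/6 iff 5/6 = 1
(p1 iff p1) or p1 = 1 or 5/6 = 1
p1 iff p1 = 5/6 iff 5/6 = 1
p2 implies (p1 iff p1) = 5/6 implies 1 = 1
((p1 iff p1) or p1) implies (p2 implies (p1 iff p1)) = 1 implies 1 = 1
not p1 = not 5/6 = 0
not not p1 = not 0 = 1
p2 implies p1 = 5/6 implies 5/6 = 1
not not p1 or (p2 implies p1) = 1 or 1 = 1
(((p1 iff p1) or p1) implies (p2 implies (p1 iff p1))) and (not not p1 or (p2 implies p1)) = 1 and 1 = 1
p2 implies p1 = 5/6 implies 5/6 = 1
p2 implies (p2 implies p1) = 5/6 implies 1 = 1
p2 implies p2 = 5/6 implies 5/6 = 1
p2 and p1 = 5/6 and 5/6 = 5/6
(p2 implies p2) iff (p2 and p1) = 1 iff 5/6 = 5/6
(p2 implies (p2 implies p1)) iff ((p2 implies p2) iff (p2 and p1)) = 1 iff 5/6 = 5/6
((((p1 iff p1) or p1) implies (p2 implies (p1 iff p1))) and (not not p1 or (p2 implies p1))) and ((p2 implies (p2 implies p1)) iff ((p2 implies p2) iff (p2 and p1))) = 1 and 5/6 = 5/6
(not ((p1 implies p1) implies p1) implies (not ((p1 implies p2) and (p1 implies p2)) implies not (p2 or p1))) implies (((((p1 iff p1) or p1) implies (p2 implies (p1 iff p1))) and (not not p1 or (p2 implies p1))) and ((p2 implies (p2 implies p1)) iff ((p2 implies p2) iff (p2 and p1)))) = 1 implies 5/6 = 5/6

5/6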